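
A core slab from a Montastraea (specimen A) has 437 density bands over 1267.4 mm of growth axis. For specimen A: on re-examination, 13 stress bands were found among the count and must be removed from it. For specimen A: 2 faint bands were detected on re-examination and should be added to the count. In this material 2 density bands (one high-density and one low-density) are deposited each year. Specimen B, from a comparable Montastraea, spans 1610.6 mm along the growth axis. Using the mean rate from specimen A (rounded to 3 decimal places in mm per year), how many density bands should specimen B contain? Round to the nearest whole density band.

541 density bands

Specimen A: after corrections the count is 437 − 13 + 2 = 426 density bands.
Specimen A: dividing by 2 density bands per year: 426 / 2 = 213 years.
A: Mean rate = 1267.4 mm / 213 years ≈ 5.950 mm/yr.
Specimen B: 1610.6 mm / 5.950 mm per year = 270.69 years; at 2 density bands per year that is 270.69 × 2 ≈ 541 density bands.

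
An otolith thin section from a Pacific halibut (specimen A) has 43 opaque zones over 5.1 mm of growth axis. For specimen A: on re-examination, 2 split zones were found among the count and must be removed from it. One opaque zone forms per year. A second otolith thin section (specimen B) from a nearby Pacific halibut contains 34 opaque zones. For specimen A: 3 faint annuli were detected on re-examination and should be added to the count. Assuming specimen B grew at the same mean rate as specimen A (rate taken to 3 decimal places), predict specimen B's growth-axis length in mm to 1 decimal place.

Specimen A: adjusted count: 43 − 2 + 3 = 44 opaque zones.
A: Mean rate = 5.1 mm / 44 years ≈ 0.116 mm per year.
Length of B = 0.116 × 34 = 3.9 mm.

3.9 mm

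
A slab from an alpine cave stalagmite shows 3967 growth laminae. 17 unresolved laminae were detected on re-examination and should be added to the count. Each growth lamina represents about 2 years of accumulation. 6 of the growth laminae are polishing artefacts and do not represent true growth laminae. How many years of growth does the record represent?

True growth lamina count = 3967 − 6 + 17 = 3978.
3978 growth laminae at 2 years each span 3978 × 2 = 7956 years.

7956 years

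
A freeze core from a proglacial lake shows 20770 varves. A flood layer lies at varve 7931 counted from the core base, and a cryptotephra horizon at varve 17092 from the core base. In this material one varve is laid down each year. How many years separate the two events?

9161 years

17092 − 7931 = 9161 varves lie between the two events.
At one varve per year, 9161 years elapsed between them.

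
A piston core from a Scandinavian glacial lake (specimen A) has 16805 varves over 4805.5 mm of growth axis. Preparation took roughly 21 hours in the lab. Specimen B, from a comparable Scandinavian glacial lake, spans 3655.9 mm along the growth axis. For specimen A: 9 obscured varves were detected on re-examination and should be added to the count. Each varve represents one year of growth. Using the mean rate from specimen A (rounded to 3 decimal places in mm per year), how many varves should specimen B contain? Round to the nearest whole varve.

Specimen A: true varve count = 16805 + 9 = 16814.
A: Mean rate = 4805.5 mm / 16814 years ≈ 0.286 mm/yr.
Specimen B: 3655.9 mm / 0.286 mm per year = 12782.87 years ≈ 12783 varves.

12783 varves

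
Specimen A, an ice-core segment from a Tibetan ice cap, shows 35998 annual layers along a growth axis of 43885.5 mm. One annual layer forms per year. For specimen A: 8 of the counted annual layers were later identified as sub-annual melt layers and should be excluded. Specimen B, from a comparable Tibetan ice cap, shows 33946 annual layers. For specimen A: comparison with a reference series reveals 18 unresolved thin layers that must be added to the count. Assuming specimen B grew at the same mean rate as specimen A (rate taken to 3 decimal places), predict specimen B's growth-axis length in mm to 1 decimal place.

Specimen A: after corrections the count is 35998 − 8 + 18 = 36008 annual layers.
A: Extension rate ≈ 43885.5 / 36008 = 1.219 mm/year.
For B, 1.219 mm/year × 33946 years = 41380.2 mm.

41380.2 mm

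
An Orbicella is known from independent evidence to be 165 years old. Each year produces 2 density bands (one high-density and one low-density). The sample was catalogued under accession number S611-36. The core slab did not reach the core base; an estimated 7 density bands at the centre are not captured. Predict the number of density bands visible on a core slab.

323 density bands

With 2 density bands per year, 165 years would produce 165 × 2 = 330 density bands.
Less the 7 uncaptured density bands: 330 − 7 = 323.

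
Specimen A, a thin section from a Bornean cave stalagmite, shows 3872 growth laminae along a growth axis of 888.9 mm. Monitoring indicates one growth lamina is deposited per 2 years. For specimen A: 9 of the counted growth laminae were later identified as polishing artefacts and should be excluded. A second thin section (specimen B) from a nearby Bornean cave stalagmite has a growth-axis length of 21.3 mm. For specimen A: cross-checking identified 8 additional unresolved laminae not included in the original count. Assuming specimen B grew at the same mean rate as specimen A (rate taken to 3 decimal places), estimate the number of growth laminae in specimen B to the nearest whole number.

93 growth laminae

Specimen A: after corrections the count is 3872 − 9 + 8 = 3871 growth laminae.
Specimen A: multiplying by 2 years per growth lamina: 3871 × 2 = 7742 years.
A: 888.9 mm over 7742 years gives 888.9 / 7742 ≈ 0.115 mm/year.
For B, 21.3 / 0.115 = 185.22 years; at 2 years per growth lamina that is 185.22 / 2 ≈ 93 growth laminae.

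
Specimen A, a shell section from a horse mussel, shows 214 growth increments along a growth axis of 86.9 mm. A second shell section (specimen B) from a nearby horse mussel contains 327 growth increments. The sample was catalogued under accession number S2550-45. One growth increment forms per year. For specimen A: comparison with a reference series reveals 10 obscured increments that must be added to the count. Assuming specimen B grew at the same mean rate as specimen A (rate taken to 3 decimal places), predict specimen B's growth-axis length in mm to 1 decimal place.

126.9 mm

Specimen A: adjusted count: 214 + 10 = 224 growth increments.
A: Mean rate = 86.9 mm / 224 years ≈ 0.388 mm per year.
B's length ≈ 0.388 × 327 = 126.9 mm.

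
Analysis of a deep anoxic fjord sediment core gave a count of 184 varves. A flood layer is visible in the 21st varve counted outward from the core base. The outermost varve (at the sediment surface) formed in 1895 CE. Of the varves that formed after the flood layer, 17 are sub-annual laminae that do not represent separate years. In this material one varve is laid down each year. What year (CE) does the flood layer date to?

184 − 21 = 163 varves lie beyond the flood layer toward the sediment surface.
Removing the 17 false varves leaves 163 − 17 = 146 true varves beyond the flood layer.
The varve at the sediment surface is 1895 CE, so the flood layer dates to 1895 − 146 = 1749 CE.

1749 CE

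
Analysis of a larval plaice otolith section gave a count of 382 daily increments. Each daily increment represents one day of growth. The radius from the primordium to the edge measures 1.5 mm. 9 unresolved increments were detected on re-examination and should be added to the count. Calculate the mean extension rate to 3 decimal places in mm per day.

True daily increment count = 382 + 9 = 391.
1.5 mm over 391 days gives 1.5 / 391 ≈ 0.004 mm per day.

0.004 mm per day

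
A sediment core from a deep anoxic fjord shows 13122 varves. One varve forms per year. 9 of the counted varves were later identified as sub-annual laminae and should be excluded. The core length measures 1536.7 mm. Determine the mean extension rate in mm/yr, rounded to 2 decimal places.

True varve count = 13122 − 9 = 13113.
1536.7 mm over 13113 years gives 1536.7 / 13113 ≈ 0.12 mm/yr.

0.12 mm/yr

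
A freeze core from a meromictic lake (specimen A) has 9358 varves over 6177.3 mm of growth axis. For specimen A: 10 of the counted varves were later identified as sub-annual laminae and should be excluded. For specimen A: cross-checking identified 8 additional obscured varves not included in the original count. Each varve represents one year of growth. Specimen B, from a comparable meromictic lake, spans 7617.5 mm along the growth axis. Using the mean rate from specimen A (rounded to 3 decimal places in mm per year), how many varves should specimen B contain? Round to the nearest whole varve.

Specimen A: true varve count = 9358 − 10 + 8 = 9356.
A: 6177.3 mm over 9356 years gives 6177.3 / 9356 ≈ 0.660 mm/yr.
For B, 7617.5 / 0.660 = 11541.67 years ≈ 11542 varves.

11542 varves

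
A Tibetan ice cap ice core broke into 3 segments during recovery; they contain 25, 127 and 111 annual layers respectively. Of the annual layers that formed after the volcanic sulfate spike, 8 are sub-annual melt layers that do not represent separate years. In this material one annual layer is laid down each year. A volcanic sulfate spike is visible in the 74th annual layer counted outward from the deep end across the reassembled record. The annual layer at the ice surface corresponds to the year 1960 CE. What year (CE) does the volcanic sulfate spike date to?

1779 CE

Total annual layers = 25 + 127 + 111 = 263.
263 − 74 = 189 annual layers lie beyond the volcanic sulfate spike toward the ice surface.
Excluding 8 false annual layers: 189 − 8 = 181.
Counting back 181 years from 1960 CE places the volcanic sulfate spike in 1960 − 181 = 1779 CE.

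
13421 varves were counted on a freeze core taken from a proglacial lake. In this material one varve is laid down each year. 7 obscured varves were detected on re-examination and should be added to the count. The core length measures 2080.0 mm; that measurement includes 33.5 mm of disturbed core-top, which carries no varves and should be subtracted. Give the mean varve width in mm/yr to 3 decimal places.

0.152 mm/yr

Adjusted count: 13421 + 7 = 13428 varves.
Net length = 2080.0 − 33.5 = 2046.5 mm.
Mean rate = 2046.5 mm / 13428 years ≈ 0.152 mm/yr.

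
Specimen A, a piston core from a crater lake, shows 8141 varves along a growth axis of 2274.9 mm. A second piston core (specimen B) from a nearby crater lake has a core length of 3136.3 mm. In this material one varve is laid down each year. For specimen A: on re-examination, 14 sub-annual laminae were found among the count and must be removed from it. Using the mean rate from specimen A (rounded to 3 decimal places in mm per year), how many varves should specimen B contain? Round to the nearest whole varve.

Specimen A: correcting the raw count gives 8141 − 14 = 8127 true varves.
A: Extension rate ≈ 2274.9 / 8127 = 0.280 mm/year.
B spans 3136.3 / 0.280 = 11201.07 years ≈ 11201 varves.

11201 varves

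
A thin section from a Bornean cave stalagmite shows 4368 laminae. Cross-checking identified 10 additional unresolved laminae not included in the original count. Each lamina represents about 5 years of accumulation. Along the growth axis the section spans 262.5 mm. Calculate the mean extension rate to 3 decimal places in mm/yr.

True lamina count = 4368 + 10 = 4378.
Multiplying by 5 years per lamina: 4378 × 5 = 21890 years.
Mean rate = 262.5 mm / 21890 years ≈ 0.012 mm/yr.

0.012 mm/yr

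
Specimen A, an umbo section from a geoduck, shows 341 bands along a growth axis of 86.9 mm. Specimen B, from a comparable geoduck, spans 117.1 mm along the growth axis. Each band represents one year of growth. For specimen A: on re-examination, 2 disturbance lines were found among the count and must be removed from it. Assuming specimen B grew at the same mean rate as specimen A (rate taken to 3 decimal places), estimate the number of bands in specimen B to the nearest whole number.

457 bands

Specimen A: after corrections the count is 341 − 2 = 339 bands.
A: 86.9 mm over 339 years gives 86.9 / 339 ≈ 0.256 mm/year.
Specimen B: 117.1 mm / 0.256 mm per year = 457.42 years ≈ 457 bands.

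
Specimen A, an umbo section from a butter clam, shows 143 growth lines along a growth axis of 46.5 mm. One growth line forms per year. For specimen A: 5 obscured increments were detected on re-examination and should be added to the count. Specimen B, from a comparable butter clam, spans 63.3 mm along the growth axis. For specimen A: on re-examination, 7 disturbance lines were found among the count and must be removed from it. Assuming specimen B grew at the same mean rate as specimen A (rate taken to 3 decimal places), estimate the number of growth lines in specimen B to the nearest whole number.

Specimen A: true growth line count = 143 − 7 + 5 = 141.
A: Mean rate = 46.5 mm / 141 years ≈ 0.330 mm/yr.
B spans 63.3 / 0.330 = 191.82 years ≈ 192 growth lines.

192 growth lines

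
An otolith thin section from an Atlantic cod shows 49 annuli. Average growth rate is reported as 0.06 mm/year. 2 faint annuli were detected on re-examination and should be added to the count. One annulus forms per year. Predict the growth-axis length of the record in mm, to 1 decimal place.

True annulus count = 49 + 2 = 51.
Predicted length = 0.06 mm/year × 51 years = 3.1 mm.

3.1 mm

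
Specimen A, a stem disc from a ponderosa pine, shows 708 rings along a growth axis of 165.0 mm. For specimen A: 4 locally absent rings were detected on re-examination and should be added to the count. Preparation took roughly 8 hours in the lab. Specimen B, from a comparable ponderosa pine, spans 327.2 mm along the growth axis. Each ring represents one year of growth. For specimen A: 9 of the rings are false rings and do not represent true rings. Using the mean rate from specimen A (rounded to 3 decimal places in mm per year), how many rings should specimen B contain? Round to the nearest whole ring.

Specimen A: after corrections the count is 708 − 9 + 4 = 703 rings.
A: Mean rate = 165.0 mm / 703 years ≈ 0.235 mm/yr.
For B, 327.2 / 0.235 = 1392.34 years ≈ 1392 rings.

1392 rings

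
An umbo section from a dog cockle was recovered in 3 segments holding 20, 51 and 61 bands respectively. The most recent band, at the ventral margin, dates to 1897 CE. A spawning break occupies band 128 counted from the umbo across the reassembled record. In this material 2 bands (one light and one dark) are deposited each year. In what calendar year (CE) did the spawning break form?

Total bands = 20 + 51 + 61 = 132.
132 − 128 = 4 bands lie beyond the spawning break toward the ventral margin.
Dividing by 2 bands per year: 4 / 2 = 2 years.
1897 − 2 = 1895 CE.

1895 CE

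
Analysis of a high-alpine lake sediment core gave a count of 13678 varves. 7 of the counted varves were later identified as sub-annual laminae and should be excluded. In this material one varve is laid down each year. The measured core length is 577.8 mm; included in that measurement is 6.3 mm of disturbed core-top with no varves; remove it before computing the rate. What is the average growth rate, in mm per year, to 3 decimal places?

0.042 mm per year

After corrections the count is 13678 − 7 = 13671 varves.
Removing the 6.3 mm offcut leaves 577.8 − 6.3 = 571.5 mm.
Extension rate ≈ 571.5 / 13671 = 0.042 mm per year.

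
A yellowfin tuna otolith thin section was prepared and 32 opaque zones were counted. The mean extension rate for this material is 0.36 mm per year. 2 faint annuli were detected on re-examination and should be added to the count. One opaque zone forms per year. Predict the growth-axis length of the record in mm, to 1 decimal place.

After corrections the count is 32 + 2 = 34 opaque zones.
Length ≈ 0.36 × 34 = 12.2 mm.

12.2 mm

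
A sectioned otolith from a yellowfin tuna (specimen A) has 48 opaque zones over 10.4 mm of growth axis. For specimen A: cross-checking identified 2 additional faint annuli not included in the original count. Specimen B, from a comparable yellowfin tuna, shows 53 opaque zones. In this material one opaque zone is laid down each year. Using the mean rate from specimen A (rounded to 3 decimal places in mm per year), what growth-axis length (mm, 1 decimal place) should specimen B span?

Specimen A: adjusted count: 48 + 2 = 50 opaque zones.
A: Extension rate ≈ 10.4 / 50 = 0.208 mm/year.
B's length ≈ 0.208 × 53 = 11.0 mm.

11.0 mm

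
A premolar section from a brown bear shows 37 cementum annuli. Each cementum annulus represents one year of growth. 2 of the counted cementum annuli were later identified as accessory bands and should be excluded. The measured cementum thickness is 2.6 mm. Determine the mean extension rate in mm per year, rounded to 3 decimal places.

0.074 mm per year

After corrections the count is 37 − 2 = 35 cementum annuli.
Mean rate = 2.6 mm / 35 years ≈ 0.074 mm per year.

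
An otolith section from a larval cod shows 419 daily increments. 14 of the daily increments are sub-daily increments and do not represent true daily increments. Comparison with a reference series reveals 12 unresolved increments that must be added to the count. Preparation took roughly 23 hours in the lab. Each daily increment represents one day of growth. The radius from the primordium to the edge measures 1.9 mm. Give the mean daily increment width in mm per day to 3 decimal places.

0.005 mm per day

Adjusted count: 419 − 14 + 12 = 417 daily increments.
Mean rate = 1.9 mm / 417 days ≈ 0.005 mm per day.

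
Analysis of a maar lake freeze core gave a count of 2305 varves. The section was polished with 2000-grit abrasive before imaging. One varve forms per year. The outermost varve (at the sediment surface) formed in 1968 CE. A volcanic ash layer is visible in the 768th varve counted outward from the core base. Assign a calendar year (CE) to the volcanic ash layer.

Between varve 768 and the sediment surface there are 2305 − 768 = 1537 varves.
1968 − 1537 = 431 CE.

431 CE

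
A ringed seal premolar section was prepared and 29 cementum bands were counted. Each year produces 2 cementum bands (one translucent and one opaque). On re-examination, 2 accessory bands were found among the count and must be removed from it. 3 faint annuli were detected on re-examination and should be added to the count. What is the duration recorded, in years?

15 years

Adjusted count: 29 − 2 + 3 = 30 cementum bands.
Dividing by 2 cementum bands per year: 30 / 2 = 15 years.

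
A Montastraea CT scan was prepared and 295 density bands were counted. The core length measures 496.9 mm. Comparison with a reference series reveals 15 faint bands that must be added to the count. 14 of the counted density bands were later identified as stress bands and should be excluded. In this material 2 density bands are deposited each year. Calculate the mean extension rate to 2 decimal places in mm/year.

After corrections the count is 295 − 14 + 15 = 296 density bands.
296 density bands at 2 per year is 296 / 2 = 148 years.
Extension rate ≈ 496.9 / 148 = 3.36 mm/year.

3.36 mm/year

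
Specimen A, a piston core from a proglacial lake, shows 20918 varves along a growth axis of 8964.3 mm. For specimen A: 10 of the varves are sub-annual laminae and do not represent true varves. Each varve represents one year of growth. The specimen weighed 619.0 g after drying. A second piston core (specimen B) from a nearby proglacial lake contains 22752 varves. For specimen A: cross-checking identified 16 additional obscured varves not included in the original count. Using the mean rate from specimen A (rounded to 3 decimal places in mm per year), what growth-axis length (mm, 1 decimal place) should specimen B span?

9737.9 mm

Specimen A: true varve count = 20918 − 10 + 16 = 20924.
A: 8964.3 mm over 20924 years gives 8964.3 / 20924 ≈ 0.428 mm per year.
B's length ≈ 0.428 × 22752 = 9737.9 mm.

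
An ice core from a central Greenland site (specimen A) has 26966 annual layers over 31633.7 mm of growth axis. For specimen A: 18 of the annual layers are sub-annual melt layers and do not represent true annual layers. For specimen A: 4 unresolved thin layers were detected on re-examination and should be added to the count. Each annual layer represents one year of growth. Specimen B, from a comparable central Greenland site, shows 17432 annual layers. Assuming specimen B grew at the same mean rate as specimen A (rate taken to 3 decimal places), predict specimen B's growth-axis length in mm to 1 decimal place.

20465.2 mm

Specimen A: true annual layer count = 26966 − 18 + 4 = 26952.
A: Extension rate ≈ 31633.7 / 26952 = 1.174 mm/yr.
Length of B = 1.174 × 17432 = 20465.2 mm.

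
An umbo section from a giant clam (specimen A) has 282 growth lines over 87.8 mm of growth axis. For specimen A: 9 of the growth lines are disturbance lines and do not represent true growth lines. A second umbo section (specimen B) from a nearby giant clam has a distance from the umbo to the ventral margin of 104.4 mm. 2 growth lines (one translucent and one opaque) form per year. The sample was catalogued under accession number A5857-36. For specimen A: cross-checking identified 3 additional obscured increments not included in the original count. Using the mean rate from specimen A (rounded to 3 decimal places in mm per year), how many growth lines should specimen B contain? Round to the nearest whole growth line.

Specimen A: adjusted count: 282 − 9 + 3 = 276 growth lines.
Specimen A: dividing by 2 growth lines per year: 276 / 2 = 138 years.
A: Extension rate ≈ 87.8 / 138 = 0.636 mm/yr.
For B, 104.4 / 0.636 = 164.15 years; at 2 growth lines per year that is 164.15 × 2 ≈ 328 growth lines.

328 growth lines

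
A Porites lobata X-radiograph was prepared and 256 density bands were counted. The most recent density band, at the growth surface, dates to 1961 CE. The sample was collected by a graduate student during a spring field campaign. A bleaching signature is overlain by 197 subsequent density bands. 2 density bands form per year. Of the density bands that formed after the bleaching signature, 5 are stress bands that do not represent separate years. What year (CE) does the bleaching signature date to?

There are 197 density bands younger than the bleaching signature.
Removing the 5 false density bands leaves 197 − 5 = 192 true density bands beyond the bleaching signature.
With 2 density bands per year, 192 / 2 = 96 years.
Counting back 96 years from 1961 CE places the bleaching signature in 1961 − 96 = 1865 CE.

1865 CE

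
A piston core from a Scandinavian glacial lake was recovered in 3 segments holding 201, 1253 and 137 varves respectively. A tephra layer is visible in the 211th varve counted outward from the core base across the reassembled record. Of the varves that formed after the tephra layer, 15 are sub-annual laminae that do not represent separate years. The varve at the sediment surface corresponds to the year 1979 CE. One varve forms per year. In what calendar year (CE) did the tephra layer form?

614 CE

Total varves = 201 + 1253 + 137 = 1591.
1591 − 211 = 1380 varves lie beyond the tephra layer toward the sediment surface.
1380 − 15 false = 1365 true varves after the tephra layer.
The varve at the sediment surface is 1979 CE, so the tephra layer dates to 1979 − 1365 = 614 CE.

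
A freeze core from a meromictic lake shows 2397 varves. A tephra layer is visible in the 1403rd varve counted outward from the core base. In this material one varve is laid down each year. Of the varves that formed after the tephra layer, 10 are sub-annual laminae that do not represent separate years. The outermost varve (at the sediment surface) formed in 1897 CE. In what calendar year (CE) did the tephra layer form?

913 CE

Between varve 1403 and the sediment surface there are 2397 − 1403 = 994 varves.
Excluding 10 false varves: 994 − 10 = 984.
Counting back 984 years from 1897 CE places the tephra layer in 1897 − 984 = 913 CE.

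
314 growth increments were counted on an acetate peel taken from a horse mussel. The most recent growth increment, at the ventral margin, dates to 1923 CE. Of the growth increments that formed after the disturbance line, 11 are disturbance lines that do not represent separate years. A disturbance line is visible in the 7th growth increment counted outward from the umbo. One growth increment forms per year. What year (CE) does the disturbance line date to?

314 − 7 = 307 growth increments lie beyond the disturbance line toward the ventral margin.
Removing the 11 false growth increments leaves 307 − 11 = 296 true growth increments beyond the disturbance line.
1923 − 296 = 1627 CE.

1627 CE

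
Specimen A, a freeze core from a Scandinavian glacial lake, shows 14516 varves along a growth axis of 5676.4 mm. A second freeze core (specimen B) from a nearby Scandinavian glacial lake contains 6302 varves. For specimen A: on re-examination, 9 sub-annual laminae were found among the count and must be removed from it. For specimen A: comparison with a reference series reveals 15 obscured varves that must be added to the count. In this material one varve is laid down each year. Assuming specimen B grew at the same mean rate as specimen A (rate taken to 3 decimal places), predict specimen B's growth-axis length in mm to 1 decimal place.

2464.1 mm

Specimen A: adjusted count: 14516 − 9 + 15 = 14522 varves.
A: Mean rate = 5676.4 mm / 14522 years ≈ 0.391 mm/yr.
Length of B = 0.391 × 6302 = 2464.1 mm.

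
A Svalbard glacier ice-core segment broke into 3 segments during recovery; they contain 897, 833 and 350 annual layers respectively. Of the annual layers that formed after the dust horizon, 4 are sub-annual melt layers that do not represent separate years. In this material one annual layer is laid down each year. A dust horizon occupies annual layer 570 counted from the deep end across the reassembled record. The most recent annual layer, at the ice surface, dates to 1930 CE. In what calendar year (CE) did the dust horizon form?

424 CE

Total annual layers = 897 + 833 + 350 = 2080.
The dust horizon sits at annual layer 570 from the deep end, so 2080 − 570 = 1510 annual layers formed after it.
Removing the 4 false annual layers leaves 1510 − 4 = 1506 true annual layers beyond the dust horizon.
The annual layer at the ice surface is 1930 CE, so the dust horizon dates to 1930 − 1506 = 424 CE.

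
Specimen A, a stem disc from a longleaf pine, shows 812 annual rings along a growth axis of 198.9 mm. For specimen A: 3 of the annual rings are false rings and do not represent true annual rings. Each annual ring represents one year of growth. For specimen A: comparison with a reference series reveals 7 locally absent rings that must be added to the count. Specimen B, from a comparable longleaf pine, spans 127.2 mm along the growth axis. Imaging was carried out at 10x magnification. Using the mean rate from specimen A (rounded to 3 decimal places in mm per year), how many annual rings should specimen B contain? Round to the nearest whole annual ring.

Specimen A: after corrections the count is 812 − 3 + 7 = 816 annual rings.
A: 198.9 mm over 816 years gives 198.9 / 816 ≈ 0.244 mm per year.
B spans 127.2 / 0.244 = 521.31 years ≈ 521 annual rings.

521 annual rings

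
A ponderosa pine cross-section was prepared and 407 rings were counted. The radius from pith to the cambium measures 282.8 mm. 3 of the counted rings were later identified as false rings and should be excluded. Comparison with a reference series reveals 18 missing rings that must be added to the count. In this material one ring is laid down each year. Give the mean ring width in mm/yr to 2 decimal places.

0.67 mm/yr

After corrections the count is 407 − 3 + 18 = 422 rings.
Extension rate ≈ 282.8 / 422 = 0.67 mm/yr.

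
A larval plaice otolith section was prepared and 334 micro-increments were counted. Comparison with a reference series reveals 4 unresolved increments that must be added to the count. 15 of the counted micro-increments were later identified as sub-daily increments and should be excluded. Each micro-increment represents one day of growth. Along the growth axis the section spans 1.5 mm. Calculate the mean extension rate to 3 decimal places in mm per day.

0.005 mm per day

True micro-increment count = 334 − 15 + 4 = 323.
Mean rate = 1.5 mm / 323 days ≈ 0.005 mm per day.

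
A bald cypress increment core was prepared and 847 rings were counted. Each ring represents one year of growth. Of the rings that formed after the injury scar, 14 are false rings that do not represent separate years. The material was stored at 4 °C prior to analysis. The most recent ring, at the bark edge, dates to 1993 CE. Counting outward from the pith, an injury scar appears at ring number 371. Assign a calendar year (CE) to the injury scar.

847 − 371 = 476 rings lie beyond the injury scar toward the bark edge.
Removing the 14 false rings leaves 476 − 14 = 462 true rings beyond the injury scar.
The ring at the bark edge is 1993 CE, so the injury scar dates to 1993 − 462 = 1531 CE.

1531 CE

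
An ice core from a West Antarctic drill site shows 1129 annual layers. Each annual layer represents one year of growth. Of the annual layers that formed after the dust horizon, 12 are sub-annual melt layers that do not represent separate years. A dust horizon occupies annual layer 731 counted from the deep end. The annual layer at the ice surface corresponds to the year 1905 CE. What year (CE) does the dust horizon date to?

The dust horizon sits at annual layer 731 from the deep end, so 1129 − 731 = 398 annual layers formed after it.
Excluding 12 false annual layers: 398 − 12 = 386.
The annual layer at the ice surface is 1905 CE, so the dust horizon dates to 1905 − 386 = 1519 CE.

1519 CE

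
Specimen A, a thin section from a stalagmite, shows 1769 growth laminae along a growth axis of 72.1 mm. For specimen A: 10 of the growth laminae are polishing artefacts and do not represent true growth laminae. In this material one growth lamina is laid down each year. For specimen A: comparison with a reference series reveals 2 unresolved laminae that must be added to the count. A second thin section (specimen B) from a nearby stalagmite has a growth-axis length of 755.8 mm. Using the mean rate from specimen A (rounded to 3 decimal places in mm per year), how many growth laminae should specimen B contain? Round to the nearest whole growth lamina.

Specimen A: after corrections the count is 1769 − 10 + 2 = 1761 growth laminae.
A: Mean rate = 72.1 mm / 1761 years ≈ 0.041 mm/yr.
For B, 755.8 / 0.041 = 18434.15 years ≈ 18434 growth laminae.

18434 growth laminae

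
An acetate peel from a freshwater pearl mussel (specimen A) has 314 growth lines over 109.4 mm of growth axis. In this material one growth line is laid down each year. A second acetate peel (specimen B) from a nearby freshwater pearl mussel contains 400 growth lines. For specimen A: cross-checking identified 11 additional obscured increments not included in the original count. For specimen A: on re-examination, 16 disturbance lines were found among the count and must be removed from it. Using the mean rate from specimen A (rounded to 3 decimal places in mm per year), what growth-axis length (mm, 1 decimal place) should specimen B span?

141.6 mm

Specimen A: true growth line count = 314 − 16 + 11 = 309.
A: Mean rate = 109.4 mm / 309 years ≈ 0.354 mm/yr.
For B, 0.354 mm/year × 400 years = 141.6 mm.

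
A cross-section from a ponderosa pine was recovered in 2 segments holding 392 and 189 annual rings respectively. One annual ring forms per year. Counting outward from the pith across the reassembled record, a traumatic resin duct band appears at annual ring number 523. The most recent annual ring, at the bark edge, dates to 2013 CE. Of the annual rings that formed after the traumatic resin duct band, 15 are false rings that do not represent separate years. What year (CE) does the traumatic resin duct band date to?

1970 CE

Total annual rings = 392 + 189 = 581.
The traumatic resin duct band sits at annual ring 523 from the pith, so 581 − 523 = 58 annual rings formed after it.
58 − 15 false = 43 true annual rings after the traumatic resin duct band.
Counting back 43 years from 2013 CE places the traumatic resin duct band in 2013 − 43 = 1970 CE.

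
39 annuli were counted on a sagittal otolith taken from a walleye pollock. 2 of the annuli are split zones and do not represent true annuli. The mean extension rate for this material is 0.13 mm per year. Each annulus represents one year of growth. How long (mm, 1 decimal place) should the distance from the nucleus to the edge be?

Correcting the raw count gives 39 − 2 = 37 true annuli.
Length ≈ 0.13 × 37 = 4.8 mm.

4.8 mm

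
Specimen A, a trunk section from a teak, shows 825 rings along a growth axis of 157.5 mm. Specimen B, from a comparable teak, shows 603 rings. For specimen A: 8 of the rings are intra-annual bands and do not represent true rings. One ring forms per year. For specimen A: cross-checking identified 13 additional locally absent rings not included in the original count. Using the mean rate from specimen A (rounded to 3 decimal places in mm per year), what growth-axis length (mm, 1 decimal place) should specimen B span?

114.6 mm

Specimen A: correcting the raw count gives 825 − 8 + 13 = 830 true rings.
A: Mean rate = 157.5 mm / 830 years ≈ 0.190 mm per year.
B's length ≈ 0.190 × 603 = 114.6 mm.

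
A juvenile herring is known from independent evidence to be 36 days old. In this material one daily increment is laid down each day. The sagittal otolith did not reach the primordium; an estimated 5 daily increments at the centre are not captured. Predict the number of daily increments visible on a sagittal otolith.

31 daily increments

At one daily increment per day, 36 days correspond to 36 daily increments.
36 − 5 missed = 31 daily increments expected in the prepared section.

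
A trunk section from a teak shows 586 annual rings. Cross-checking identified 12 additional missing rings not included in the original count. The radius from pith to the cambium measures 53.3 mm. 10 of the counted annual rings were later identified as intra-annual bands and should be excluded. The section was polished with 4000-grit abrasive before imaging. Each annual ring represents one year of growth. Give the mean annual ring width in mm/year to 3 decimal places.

After corrections the count is 586 − 10 + 12 = 588 annual rings.
Extension rate ≈ 53.3 / 588 = 0.091 mm/year.

0.091 mm/year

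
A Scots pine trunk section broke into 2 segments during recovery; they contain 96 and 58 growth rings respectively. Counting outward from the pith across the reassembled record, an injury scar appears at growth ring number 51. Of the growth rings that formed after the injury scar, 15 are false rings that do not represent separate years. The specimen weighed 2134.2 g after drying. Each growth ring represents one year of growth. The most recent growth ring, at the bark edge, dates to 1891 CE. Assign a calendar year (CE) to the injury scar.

Total growth rings = 96 + 58 = 154.
The injury scar sits at growth ring 51 from the pith, so 154 − 51 = 103 growth rings formed after it.
Excluding 15 false growth rings: 103 − 15 = 88.
Counting back 88 years from 1891 CE places the injury scar in 1891 − 88 = 1803 CE.

1803 CE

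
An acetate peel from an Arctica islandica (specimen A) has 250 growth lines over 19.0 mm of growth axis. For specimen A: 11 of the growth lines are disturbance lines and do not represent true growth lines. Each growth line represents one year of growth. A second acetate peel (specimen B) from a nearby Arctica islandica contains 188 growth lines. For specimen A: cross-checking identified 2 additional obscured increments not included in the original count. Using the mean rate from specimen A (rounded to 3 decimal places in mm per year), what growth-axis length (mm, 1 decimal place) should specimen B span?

14.9 mm

Specimen A: adjusted count: 250 − 11 + 2 = 241 growth lines.
A: Extension rate ≈ 19.0 / 241 = 0.079 mm/year.
For B, 0.079 mm/year × 188 years = 14.9 mm.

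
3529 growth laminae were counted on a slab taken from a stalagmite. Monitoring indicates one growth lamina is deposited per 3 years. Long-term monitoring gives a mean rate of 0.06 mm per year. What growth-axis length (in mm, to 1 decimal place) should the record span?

Multiplying by 3 years per growth lamina: 3529 × 3 = 10587 years.
10587 years at 0.06 mm/year gives 0.06 × 10587 = 635.2 mm.

635.2 mm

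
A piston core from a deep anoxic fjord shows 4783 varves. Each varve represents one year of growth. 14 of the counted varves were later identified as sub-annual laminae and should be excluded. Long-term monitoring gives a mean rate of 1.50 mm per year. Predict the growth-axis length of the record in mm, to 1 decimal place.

7153.5 mm

True varve count = 4783 − 14 = 4769.
Length ≈ 1.50 × 4769 = 7153.5 mm.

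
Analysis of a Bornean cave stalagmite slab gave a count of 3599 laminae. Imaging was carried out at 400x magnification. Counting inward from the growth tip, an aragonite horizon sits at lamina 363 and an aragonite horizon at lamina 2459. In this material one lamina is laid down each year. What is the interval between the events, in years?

2096 yr

The two markers are separated by 2459 − 363 = 2096 laminae.
One lamina per year makes the interval 2096 years.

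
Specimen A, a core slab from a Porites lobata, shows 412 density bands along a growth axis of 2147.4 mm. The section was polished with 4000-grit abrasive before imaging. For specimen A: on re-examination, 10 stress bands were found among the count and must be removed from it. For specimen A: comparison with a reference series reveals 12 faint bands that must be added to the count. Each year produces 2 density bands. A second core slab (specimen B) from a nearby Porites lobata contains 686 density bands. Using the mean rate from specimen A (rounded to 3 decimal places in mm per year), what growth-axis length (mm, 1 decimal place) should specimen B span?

3558.3 mm

Specimen A: after corrections the count is 412 − 10 + 12 = 414 density bands.
Specimen A: with 2 density bands per year, 414 / 2 = 207 years.
A: Extension rate ≈ 2147.4 / 207 = 10.374 mm/year.
Specimen B: dividing by 2 density bands per year: 686 / 2 = 343 years. Length of B = 10.374 × 343 = 3558.3 mm.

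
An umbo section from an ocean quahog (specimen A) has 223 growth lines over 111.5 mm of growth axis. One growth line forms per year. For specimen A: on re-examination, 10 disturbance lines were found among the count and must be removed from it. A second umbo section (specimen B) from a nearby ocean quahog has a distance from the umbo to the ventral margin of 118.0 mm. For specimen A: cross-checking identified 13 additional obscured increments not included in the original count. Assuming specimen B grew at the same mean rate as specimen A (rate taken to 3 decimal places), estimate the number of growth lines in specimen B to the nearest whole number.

239 growth lines

Specimen A: adjusted count: 223 − 10 + 13 = 226 growth lines.
A: Mean rate = 111.5 mm / 226 years ≈ 0.493 mm per year.
B spans 118.0 / 0.493 = 239.35 years ≈ 239 growth lines.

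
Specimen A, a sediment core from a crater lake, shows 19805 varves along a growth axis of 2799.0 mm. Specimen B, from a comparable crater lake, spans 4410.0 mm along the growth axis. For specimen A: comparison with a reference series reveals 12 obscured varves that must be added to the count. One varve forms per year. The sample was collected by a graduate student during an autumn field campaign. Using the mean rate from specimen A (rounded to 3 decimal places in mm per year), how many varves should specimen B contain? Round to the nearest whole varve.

31277 varves

Specimen A: correcting the raw count gives 19805 + 12 = 19817 true varves.
A: 2799.0 mm over 19817 years gives 2799.0 / 19817 ≈ 0.141 mm/year.
For B, 4410.0 / 0.141 = 31276.60 years ≈ 31277 varves.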